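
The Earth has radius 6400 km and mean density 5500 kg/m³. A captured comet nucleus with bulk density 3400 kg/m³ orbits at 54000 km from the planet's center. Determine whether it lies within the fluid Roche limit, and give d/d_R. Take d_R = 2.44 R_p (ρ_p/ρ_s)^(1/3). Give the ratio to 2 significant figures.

outside; d/d_R ≈ 2.9

d_R = 2.44 × (6400 km) × (5500/3400)^(1/3) = 18330 km
d/d_R = (54000) / (18330) = 2.9
Since d/d_R > 1, the body is outside the Roche limit.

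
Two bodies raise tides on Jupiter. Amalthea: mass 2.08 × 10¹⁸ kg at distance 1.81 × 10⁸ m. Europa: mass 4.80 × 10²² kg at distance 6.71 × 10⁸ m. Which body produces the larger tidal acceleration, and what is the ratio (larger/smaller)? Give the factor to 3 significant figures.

The tide-raising term goes as M/d³ (the gradient of a 1/d² field).
Amalthea: (2.08 × 10¹⁸) / (1.81 × 10⁸)³ = 3.508 × 10⁻⁷
Europa: (4.80 × 10²²) / (6.71 × 10⁸)³ = 1.589 × 10⁻⁴
Ratio (larger/smaller) = 453

Europa, by a factor of ≈ 453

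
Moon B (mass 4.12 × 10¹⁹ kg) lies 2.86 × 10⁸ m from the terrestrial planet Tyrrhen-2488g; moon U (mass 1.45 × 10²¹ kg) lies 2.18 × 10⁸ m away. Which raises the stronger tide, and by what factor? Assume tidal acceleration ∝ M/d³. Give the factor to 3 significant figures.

Moon U, by a factor of ≈ 79.5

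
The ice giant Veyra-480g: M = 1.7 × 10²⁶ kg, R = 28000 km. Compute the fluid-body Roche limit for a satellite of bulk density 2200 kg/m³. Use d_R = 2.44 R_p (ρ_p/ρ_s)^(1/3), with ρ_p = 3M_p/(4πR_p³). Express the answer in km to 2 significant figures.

ρ_p = 3M_p/(4πR_p³) = 3 × (1.7 × 10²⁶) / (4π × (2.8 × 10⁷ m)³) = 1800 kg/m³
d_R = 2.44 × 28000 km × (1800/2200)^(1/3)
    = 64000 km

64000 km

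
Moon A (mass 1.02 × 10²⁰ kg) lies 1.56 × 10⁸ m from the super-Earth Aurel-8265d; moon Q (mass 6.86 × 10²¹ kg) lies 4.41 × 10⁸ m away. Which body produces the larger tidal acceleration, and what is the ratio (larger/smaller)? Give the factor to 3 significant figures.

Moon Q, by a factor of ≈ 2.98

Tidal acceleration ∝ M/d³, so compare M/d³ for each.
Moon A: (1.02 × 10²⁰) / (1.56 × 10⁸)³ = 2.687 × 10⁻⁵
Moon Q: (6.86 × 10²¹) / (4.41 × 10⁸)³ = 7.998 × 10⁻⁵
Ratio (larger/smaller) = 2.98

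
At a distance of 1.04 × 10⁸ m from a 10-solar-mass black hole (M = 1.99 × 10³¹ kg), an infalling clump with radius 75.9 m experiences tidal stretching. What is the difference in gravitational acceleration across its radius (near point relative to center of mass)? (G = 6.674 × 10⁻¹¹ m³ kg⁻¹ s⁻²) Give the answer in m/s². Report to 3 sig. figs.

Differencing GM/(d−r)² and GM/d² to first order in r/d gives 2GMr/d³.
Δa = 2GMr/d³
   = 2 × (6.674 × 10⁻¹¹) × (1.99 × 10³¹) × (75.9) / (1.04 × 10⁸)³
   = 1.79 × 10⁻¹ m/s²

1.79 × 10⁻¹ m/s²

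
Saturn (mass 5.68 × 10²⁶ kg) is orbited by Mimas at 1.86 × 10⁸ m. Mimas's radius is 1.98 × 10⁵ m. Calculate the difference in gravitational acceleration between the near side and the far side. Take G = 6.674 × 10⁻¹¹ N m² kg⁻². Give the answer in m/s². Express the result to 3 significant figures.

Δg = 4GMr/d³
   = 4 × (6.674 × 10⁻¹¹) × (5.68 × 10²⁶) × (1.98 × 10⁵) / (1.86 × 10⁸)³
   = 4.67 × 10⁻³ m/s²

4.67 × 10⁻³ m/s²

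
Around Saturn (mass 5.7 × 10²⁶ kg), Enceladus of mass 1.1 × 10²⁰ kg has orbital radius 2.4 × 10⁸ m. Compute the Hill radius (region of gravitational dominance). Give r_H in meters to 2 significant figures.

9.6 × 10⁵ m

r_H ≈ a (m/3M)^(1/3)
    = (2.4 × 10⁸) × (1.1 × 10²⁰ / (3 × 5.7 × 10²⁶))^(1/3)
    = 9.6 × 10⁵ m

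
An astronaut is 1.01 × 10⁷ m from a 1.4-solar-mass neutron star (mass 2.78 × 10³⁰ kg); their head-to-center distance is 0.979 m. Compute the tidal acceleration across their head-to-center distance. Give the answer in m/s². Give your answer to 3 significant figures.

a_tidal = 2GMr/d³
        = 2 × (6.674 × 10⁻¹¹) × (2.78 × 10³⁰) × (0.979) / (1.01 × 10⁷)³
        = 3.53 × 10⁻¹ m/s²

3.53 × 10⁻¹ m/s²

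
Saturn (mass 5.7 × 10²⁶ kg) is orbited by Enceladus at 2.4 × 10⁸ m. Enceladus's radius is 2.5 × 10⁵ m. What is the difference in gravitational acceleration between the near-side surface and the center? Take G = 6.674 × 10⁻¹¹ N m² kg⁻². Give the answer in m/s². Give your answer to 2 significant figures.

1.4 × 10⁻³ m/s²

Δa = 2GMr/d³
   = 2 × (6.674 × 10⁻¹¹) × (5.7 × 10²⁶) × (2.5 × 10⁵) / (2.4 × 10⁸)³
   = 1.4 × 10⁻³ m/s²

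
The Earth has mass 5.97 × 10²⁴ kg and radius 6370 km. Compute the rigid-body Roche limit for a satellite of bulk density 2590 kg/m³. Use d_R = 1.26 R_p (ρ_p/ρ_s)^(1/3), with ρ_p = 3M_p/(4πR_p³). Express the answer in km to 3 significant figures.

10300 km

ρ_p = 3M_p/(4πR_p³) = 3 × (5.97 × 10²⁴) / (4π × (6.37 × 10⁶ m)³) = 5510 kg/m³
d_R = 1.26 × 6370 km × (5510/2590)^(1/3)
    = 10300 km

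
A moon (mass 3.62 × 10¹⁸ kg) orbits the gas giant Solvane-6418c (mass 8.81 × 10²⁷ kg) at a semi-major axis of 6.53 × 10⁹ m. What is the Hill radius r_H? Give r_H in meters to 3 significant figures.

r_H ≈ a (m/3M)^(1/3)
    = (6.53 × 10⁹) × (3.62 × 10¹⁸ / (3 × 8.81 × 10²⁷))^(1/3)
    = 3.37 × 10⁶ m

3.37 × 10⁶ m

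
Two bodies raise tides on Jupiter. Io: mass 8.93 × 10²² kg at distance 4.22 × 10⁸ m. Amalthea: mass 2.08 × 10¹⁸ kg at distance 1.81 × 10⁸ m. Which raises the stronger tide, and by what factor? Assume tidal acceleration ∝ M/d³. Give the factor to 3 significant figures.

The tide-raising term goes as M/d³ (the gradient of a 1/d² field).
Io: (8.93 × 10²²) / (4.22 × 10⁸)³ = 1.188 × 10⁻³
Amalthea: (2.08 × 10¹⁸) / (1.81 × 10⁸)³ = 3.508 × 10⁻⁷
Ratio (larger/smaller) = 3390

Io, by a factor of ≈ 3390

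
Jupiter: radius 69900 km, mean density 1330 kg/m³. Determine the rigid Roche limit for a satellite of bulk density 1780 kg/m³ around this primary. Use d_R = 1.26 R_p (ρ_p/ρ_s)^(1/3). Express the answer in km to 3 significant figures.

d_R = 1.26 × 69900 km × (1330/1780)^(1/3)
    = 79900 km

79900 km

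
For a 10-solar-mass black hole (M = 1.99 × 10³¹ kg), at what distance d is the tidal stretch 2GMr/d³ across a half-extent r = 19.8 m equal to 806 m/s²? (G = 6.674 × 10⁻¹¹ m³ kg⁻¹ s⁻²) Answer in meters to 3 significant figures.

2GMr/d³ = a_tidal  ⇒  d = (2GMr / a_tidal)^(1/3)
d = (2 × 6.674×10⁻¹¹ × (1.99 × 10³¹) × (19.8) / (806))^(1/3)
  = 4.03 × 10⁶ m

4.03 × 10⁶ m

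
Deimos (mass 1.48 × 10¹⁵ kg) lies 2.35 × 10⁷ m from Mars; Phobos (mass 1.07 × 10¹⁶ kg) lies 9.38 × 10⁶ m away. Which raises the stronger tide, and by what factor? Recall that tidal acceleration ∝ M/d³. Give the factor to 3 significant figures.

Phobos, by a factor of ≈ 114

Tidal acceleration ∝ M/d³, so compare M/d³ for each.
Deimos: (1.48 × 10¹⁵) / (2.35 × 10⁷)³ = 1.140 × 10⁻⁷
Phobos: (1.07 × 10¹⁶) / (9.38 × 10⁶)³ = 1.297 × 10⁻⁵
Ratio (larger/smaller) = 114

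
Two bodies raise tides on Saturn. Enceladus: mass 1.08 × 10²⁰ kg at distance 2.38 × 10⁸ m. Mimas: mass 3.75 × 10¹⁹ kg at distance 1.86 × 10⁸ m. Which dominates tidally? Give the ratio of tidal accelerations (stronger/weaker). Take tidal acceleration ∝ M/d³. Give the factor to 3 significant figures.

Enceladus, by a factor of ≈ 1.37

Tidal acceleration ∝ M/d³, so compare M/d³ for each.
Enceladus: (1.08 × 10²⁰) / (2.38 × 10⁸)³ = 8.011 × 10⁻⁶
Mimas: (3.75 × 10¹⁹) / (1.86 × 10⁸)³ = 5.828 × 10⁻⁶
Ratio (larger/smaller) = 1.37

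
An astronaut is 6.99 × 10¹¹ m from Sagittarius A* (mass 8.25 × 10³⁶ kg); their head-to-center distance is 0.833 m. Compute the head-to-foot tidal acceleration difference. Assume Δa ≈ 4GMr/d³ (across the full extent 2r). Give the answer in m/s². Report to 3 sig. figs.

5.37 × 10⁻⁹ m/s²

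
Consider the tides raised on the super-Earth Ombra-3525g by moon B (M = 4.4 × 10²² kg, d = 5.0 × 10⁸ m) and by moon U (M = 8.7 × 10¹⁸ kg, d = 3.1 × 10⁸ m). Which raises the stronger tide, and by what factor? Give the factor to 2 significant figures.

Tidal stretch scales as M/d³; compute that for each body.
Moon B: (4.4 × 10²²) / (5.0 × 10⁸)³ = 3.520 × 10⁻⁴
Moon U: (8.7 × 10¹⁸) / (3.1 × 10⁸)³ = 2.920 × 10⁻⁷
Ratio (larger/smaller) = 1200

Moon B, by a factor of ≈ 1200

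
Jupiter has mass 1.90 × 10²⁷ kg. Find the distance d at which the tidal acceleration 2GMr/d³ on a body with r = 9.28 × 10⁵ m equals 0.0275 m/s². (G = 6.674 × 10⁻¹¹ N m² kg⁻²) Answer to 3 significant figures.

2.05 × 10⁸ m

2GMr/d³ = a_tidal  ⇒  d = (2GMr / a_tidal)^(1/3)
d = (2 × 6.674×10⁻¹¹ × (1.90 × 10²⁷) × (9.28 × 10⁵) / (0.0275))^(1/3)
  = 2.05 × 10⁸ m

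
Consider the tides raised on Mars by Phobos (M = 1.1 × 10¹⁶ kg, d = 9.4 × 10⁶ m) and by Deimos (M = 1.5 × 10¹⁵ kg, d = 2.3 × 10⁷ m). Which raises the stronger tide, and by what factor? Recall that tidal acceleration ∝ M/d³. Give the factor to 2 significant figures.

Tidal acceleration ∝ M/d³, so compare M/d³ for each.
Phobos: (1.1 × 10¹⁶) / (9.4 × 10⁶)³ = 1.324 × 10⁻⁵
Deimos: (1.5 × 10¹⁵) / (2.3 × 10⁷)³ = 1.233 × 10⁻⁷
Ratio (larger/smaller) = 110

Phobos, by a factor of ≈ 110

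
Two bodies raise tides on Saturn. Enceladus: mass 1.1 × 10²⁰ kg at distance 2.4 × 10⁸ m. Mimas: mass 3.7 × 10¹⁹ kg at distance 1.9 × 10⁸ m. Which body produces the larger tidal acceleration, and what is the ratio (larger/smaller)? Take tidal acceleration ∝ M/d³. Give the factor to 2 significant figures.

Tidal stretch scales as M/d³; compute that for each body.
Enceladus: (1.1 × 10²⁰) / (2.4 × 10⁸)³ = 7.957 × 10⁻⁶
Mimas: (3.7 × 10¹⁹) / (1.9 × 10⁸)³ = 5.394 × 10⁻⁶
Ratio (larger/smaller) = 1.5

Enceladus, by a factor of ≈ 1.5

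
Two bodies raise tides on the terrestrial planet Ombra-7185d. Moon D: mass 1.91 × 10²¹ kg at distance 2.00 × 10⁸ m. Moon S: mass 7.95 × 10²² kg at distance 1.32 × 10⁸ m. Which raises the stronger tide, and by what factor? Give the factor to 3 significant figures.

Moon S, by a factor of ≈ 145

Tidal acceleration ∝ M/d³, so compare M/d³ for each.
Moon D: (1.91 × 10²¹) / (2.00 × 10⁸)³ = 2.388 × 10⁻⁴
Moon S: (7.95 × 10²²) / (1.32 × 10⁸)³ = 3.457 × 10⁻²
Ratio (larger/smaller) = 145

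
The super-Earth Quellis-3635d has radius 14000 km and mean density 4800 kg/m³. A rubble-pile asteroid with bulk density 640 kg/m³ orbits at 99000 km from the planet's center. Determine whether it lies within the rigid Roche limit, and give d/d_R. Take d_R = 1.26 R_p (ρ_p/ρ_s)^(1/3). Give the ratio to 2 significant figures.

d_R = 1.26 × (14000 km) × (4800/640)^(1/3) = 34530 km
d/d_R = (99000) / (34530) = 2.9
Since d/d_R > 1, the body is outside the Roche limit.

outside; d/d_R ≈ 2.9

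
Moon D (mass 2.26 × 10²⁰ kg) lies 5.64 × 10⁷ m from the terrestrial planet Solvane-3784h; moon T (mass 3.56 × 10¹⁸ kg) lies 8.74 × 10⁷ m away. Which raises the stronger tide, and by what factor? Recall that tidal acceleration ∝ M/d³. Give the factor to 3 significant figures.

Moon D, by a factor of ≈ 236

Compare M/d³ for the two perturbers:
Moon D: (2.26 × 10²⁰) / (5.64 × 10⁷)³ = 1.260 × 10⁻³
Moon T: (3.56 × 10¹⁸) / (8.74 × 10⁷)³ = 5.332 × 10⁻⁶
Ratio (larger/smaller) = 236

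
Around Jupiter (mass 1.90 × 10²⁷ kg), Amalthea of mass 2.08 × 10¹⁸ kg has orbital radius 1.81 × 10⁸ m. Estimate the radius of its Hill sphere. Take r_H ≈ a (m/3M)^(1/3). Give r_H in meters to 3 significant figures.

r_H ≈ a (m/3M)^(1/3)
    = (1.81 × 10⁸) × (2.08 × 10¹⁸ / (3 × 1.90 × 10²⁷))^(1/3)
    = 1.29 × 10⁵ m

1.29 × 10⁵ m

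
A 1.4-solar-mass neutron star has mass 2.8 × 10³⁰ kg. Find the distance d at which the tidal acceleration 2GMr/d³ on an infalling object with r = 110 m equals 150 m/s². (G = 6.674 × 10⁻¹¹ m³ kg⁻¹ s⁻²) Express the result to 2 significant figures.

2GMr/d³ = a_tidal  ⇒  d = (2GMr / a_tidal)^(1/3)
d = (2 × 6.674×10⁻¹¹ × (2.8 × 10³⁰) × (110) / (150))^(1/3)
  = 6.5 × 10⁶ m

6.5 × 10⁶ m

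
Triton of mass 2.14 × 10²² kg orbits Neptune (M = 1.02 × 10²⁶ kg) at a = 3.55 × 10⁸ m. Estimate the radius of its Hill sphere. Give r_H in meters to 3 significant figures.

r_H ≈ a (m/3M)^(1/3)
    = (3.55 × 10⁸) × (2.14 × 10²² / (3 × 1.02 × 10²⁶))^(1/3)
    = 1.46 × 10⁷ m

1.46 × 10⁷ m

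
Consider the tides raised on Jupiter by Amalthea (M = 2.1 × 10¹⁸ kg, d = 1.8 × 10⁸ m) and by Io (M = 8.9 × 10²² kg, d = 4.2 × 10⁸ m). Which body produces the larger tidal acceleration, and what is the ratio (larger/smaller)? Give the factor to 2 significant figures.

Tidal stretch scales as M/d³; compute that for each body.
Amalthea: (2.1 × 10¹⁸) / (1.8 × 10⁸)³ = 3.601 × 10⁻⁷
Io: (8.9 × 10²²) / (4.2 × 10⁸)³ = 1.201 × 10⁻³
Ratio (larger/smaller) = 3300

Io, by a factor of ≈ 3300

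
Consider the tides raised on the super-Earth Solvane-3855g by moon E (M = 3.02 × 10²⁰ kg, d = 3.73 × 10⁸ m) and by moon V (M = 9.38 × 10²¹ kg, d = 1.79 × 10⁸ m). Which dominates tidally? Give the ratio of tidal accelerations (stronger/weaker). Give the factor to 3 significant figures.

The tide-raising term goes as M/d³ (the gradient of a 1/d² field).
Moon E: (3.02 × 10²⁰) / (3.73 × 10⁸)³ = 5.819 × 10⁻⁶
Moon V: (9.38 × 10²¹) / (1.79 × 10⁸)³ = 1.635 × 10⁻³
Ratio (larger/smaller) = 281

Moon V, by a factor of ≈ 281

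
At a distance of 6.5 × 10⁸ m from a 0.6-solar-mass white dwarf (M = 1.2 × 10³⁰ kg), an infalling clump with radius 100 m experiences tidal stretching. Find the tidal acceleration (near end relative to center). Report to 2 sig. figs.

5.8 × 10⁻⁵ m/s²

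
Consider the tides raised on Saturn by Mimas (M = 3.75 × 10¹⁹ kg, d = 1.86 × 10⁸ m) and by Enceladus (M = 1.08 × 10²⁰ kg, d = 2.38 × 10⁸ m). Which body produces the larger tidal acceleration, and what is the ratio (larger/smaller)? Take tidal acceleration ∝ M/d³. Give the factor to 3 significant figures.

Enceladus, by a factor of ≈ 1.37

The tide-raising term goes as M/d³ (the gradient of a 1/d² field).
Mimas: (3.75 × 10¹⁹) / (1.86 × 10⁸)³ = 5.828 × 10⁻⁶
Enceladus: (1.08 × 10²⁰) / (2.38 × 10⁸)³ = 8.011 × 10⁻⁶
Ratio (larger/smaller) = 1.37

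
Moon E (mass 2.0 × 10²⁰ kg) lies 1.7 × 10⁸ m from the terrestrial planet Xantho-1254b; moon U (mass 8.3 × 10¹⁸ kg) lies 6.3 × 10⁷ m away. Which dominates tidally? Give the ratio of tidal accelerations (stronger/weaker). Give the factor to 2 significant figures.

Moon E, by a factor of ≈ 1.2

Compare M/d³ for the two perturbers:
Moon E: (2.0 × 10²⁰) / (1.7 × 10⁸)³ = 4.071 × 10⁻⁵
Moon U: (8.3 × 10¹⁸) / (6.3 × 10⁷)³ = 3.319 × 10⁻⁵
Ratio (larger/smaller) = 1.2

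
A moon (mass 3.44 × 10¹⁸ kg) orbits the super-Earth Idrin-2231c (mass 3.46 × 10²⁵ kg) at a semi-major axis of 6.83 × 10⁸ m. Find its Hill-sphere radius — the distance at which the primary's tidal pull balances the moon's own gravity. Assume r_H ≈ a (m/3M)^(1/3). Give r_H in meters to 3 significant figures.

2.19 × 10⁶ m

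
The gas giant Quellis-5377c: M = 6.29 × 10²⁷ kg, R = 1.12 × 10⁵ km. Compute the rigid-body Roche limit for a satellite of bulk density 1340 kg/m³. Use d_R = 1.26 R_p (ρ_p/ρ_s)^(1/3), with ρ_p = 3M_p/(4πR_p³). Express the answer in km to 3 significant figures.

ρ_p = 3M_p/(4πR_p³) = 3 × (6.29 × 10²⁷) / (4π × (1.12 × 10⁸ m)³) = 1070 kg/m³
d_R = 1.26 × 1.12 × 10⁵ km × (1070/1340)^(1/3)
    = 1.31 × 10⁵ km

1.31 × 10⁵ km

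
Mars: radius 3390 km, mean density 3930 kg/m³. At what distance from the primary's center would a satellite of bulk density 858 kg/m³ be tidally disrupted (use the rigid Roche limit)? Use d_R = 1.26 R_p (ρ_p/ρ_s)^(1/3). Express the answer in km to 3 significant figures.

7090 km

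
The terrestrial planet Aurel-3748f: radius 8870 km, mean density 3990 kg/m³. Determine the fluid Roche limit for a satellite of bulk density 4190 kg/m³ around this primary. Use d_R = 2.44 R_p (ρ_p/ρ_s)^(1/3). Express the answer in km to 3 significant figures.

21300 km

d_R = 2.44 × 8870 km × (3990/4190)^(1/3)
    = 21300 km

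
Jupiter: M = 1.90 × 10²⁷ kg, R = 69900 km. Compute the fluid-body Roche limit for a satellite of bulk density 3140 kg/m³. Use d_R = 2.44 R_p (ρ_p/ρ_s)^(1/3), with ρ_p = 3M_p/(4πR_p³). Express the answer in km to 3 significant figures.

ρ_p = 3M_p/(4πR_p³) = 3 × (1.90 × 10²⁷) / (4π × (6.99 × 10⁷ m)³) = 1330 kg/m³
d_R = 2.44 × 69900 km × (1330/3140)^(1/3)
    = 1.28 × 10⁵ km

1.28 × 10⁵ km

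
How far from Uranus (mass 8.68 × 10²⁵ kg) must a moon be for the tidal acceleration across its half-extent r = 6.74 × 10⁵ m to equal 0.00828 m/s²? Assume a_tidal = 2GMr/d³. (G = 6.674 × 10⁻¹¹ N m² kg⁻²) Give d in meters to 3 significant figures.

9.81 × 10⁷ m

2GMr/d³ = a_tidal  ⇒  d = (2GMr / a_tidal)^(1/3)
d = (2 × 6.674×10⁻¹¹ × (8.68 × 10²⁵) × (6.74 × 10⁵) / (0.00828))^(1/3)
  = 9.81 × 10⁷ m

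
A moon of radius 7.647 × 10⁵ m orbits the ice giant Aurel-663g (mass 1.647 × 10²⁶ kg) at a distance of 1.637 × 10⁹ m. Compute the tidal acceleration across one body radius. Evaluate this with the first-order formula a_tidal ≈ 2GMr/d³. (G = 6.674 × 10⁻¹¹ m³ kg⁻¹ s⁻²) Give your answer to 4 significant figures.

3.832 × 10⁻⁶ m/s²

a_tidal = 2GMr/d³
        = 2 × (6.674 × 10⁻¹¹) × (1.647 × 10²⁶) × (7.647 × 10⁵) / (1.637 × 10⁹)³
        = 3.832 × 10⁻⁶ m/s²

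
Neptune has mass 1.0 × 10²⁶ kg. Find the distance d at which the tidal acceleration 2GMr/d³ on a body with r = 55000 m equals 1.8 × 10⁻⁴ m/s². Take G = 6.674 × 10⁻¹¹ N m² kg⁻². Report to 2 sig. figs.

2GMr/d³ = a_tidal  ⇒  d = (2GMr / a_tidal)^(1/3)
d = (2 × 6.674×10⁻¹¹ × (1.0 × 10²⁶) × (55000) / (1.8 × 10⁻⁴))^(1/3)
  = 1.6 × 10⁸ m

1.6 × 10⁸ m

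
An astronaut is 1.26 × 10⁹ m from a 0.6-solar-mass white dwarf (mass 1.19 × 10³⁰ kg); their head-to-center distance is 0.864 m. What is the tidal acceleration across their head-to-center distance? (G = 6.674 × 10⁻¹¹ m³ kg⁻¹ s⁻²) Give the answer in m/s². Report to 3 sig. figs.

6.86 × 10⁻⁸ m/s²

a_tidal = 2GMr/d³
        = 2 × (6.674 × 10⁻¹¹) × (1.19 × 10³⁰) × (0.864) / (1.26 × 10⁹)³
        = 6.86 × 10⁻⁸ m/s²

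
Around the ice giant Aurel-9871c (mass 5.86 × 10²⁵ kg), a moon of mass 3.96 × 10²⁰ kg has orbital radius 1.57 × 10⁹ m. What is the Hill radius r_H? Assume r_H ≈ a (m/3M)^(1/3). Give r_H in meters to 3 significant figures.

r_H ≈ a (m/3M)^(1/3)
    = (1.57 × 10⁹) × (3.96 × 10²⁰ / (3 × 5.86 × 10²⁵))^(1/3)
    = 2.06 × 10⁷ m

2.06 × 10⁷ m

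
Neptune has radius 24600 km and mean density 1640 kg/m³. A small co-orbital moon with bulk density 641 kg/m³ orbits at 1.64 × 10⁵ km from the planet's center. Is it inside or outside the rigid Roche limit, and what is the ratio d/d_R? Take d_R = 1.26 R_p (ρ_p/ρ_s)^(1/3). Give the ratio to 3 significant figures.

d_R = 1.26 × (24600 km) × (1640/641)^(1/3) = 42390 km
d/d_R = (1.64 × 10⁵) / (42390) = 3.87
Since d/d_R > 1, the body is outside the Roche limit.

outside; d/d_R ≈ 3.87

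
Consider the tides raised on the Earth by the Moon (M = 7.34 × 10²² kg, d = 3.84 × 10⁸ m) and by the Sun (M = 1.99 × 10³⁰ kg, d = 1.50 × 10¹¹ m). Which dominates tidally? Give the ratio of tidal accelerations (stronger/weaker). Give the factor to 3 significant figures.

The Moon, by a factor of ≈ 2.20

The tide-raising term goes as M/d³ (the gradient of a 1/d² field).
The Moon: (7.34 × 10²²) / (3.84 × 10⁸)³ = 1.296 × 10⁻³
The Sun: (1.99 × 10³⁰) / (1.50 × 10¹¹)³ = 5.896 × 10⁻⁴
Ratio (larger/smaller) = 2.20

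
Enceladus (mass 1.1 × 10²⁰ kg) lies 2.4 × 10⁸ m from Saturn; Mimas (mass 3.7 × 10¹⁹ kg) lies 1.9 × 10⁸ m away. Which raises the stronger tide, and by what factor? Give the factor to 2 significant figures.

The tide-raising term goes as M/d³ (the gradient of a 1/d² field).
Enceladus: (1.1 × 10²⁰) / (2.4 × 10⁸)³ = 7.957 × 10⁻⁶
Mimas: (3.7 × 10¹⁹) / (1.9 × 10⁸)³ = 5.394 × 10⁻⁶
Ratio (larger/smaller) = 1.5

Enceladus, by a factor of ≈ 1.5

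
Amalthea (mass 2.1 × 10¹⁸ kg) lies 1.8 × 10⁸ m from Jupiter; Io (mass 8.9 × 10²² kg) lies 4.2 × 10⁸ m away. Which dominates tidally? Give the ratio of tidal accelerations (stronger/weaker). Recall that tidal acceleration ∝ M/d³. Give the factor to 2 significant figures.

Tidal acceleration ∝ M/d³, so compare M/d³ for each.
Amalthea: (2.1 × 10¹⁸) / (1.8 × 10⁸)³ = 3.601 × 10⁻⁷
Io: (8.9 × 10²²) / (4.2 × 10⁸)³ = 1.201 × 10⁻³
Ratio (larger/smaller) = 3300

Io, by a factor of ≈ 3300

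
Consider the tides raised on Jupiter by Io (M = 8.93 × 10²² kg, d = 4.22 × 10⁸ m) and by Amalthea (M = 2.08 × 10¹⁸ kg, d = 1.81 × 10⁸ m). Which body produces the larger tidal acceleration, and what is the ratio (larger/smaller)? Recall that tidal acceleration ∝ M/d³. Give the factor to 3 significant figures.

Tidal stretch scales as M/d³; compute that for each body.
Io: (8.93 × 10²²) / (4.22 × 10⁸)³ = 1.188 × 10⁻³
Amalthea: (2.08 × 10¹⁸) / (1.81 × 10⁸)³ = 3.508 × 10⁻⁷
Ratio (larger/smaller) = 3390

Io, by a factor of ≈ 3390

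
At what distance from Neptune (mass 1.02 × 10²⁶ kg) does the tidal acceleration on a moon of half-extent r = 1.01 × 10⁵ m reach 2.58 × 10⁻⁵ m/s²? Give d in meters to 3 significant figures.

3.76 × 10⁸ m

2GMr/d³ = a_tidal  ⇒  d = (2GMr / a_tidal)^(1/3)
d = (2 × 6.674×10⁻¹¹ × (1.02 × 10²⁶) × (1.01 × 10⁵) / (2.58 × 10⁻⁵))^(1/3)
  = 3.76 × 10⁸ m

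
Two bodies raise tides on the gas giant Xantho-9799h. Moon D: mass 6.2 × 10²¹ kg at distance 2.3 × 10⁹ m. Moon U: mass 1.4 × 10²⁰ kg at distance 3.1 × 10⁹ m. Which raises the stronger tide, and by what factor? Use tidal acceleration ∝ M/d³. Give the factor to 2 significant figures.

Tidal stretch scales as M/d³; compute that for each body.
Moon D: (6.2 × 10²¹) / (2.3 × 10⁹)³ = 5.096 × 10⁻⁷
Moon U: (1.4 × 10²⁰) / (3.1 × 10⁹)³ = 4.699 × 10⁻⁹
Ratio (larger/smaller) = 110

Moon D, by a factor of ≈ 110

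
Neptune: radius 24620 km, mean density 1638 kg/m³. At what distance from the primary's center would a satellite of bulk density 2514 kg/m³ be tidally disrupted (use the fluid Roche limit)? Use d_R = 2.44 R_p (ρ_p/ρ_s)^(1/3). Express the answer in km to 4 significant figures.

d_R = 2.44 × 24620 km × (1638/2514)^(1/3)
    = 52080 km

52080 km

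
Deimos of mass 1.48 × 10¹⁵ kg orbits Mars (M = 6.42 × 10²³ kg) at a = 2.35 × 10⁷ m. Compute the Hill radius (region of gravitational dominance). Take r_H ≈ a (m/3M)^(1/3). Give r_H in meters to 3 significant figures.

r_H ≈ a (m/3M)^(1/3)
    = (2.35 × 10⁷) × (1.48 × 10¹⁵ / (3 × 6.42 × 10²³))^(1/3)
    = 2.15 × 10⁴ m

2.15 × 10⁴ m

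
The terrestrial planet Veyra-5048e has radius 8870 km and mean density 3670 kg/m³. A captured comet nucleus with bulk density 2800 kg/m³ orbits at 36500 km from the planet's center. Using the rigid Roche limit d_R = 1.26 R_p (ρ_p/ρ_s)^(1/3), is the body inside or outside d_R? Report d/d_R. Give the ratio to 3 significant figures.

d_R = 1.26 × (8870 km) × (3670/2800)^(1/3) = 12230 km
d/d_R = (36500) / (12230) = 2.98
Since d/d_R > 1, the body is outside the Roche limit.

outside; d/d_R ≈ 2.98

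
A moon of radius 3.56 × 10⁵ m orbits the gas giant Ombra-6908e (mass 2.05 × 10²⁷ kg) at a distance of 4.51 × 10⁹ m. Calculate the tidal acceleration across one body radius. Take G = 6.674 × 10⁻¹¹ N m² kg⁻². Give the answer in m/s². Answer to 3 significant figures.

Since r ≪ d, expand the inverse-square field across one radius to get the leading 2GMr/d³ term.
Δg = 2GMr/d³
   = 2 × (6.674 × 10⁻¹¹) × (2.05 × 10²⁷) × (3.56 × 10⁵) / (4.51 × 10⁹)³
   = 1.06 × 10⁻⁶ m/s²

1.06 × 10⁻⁶ m/s²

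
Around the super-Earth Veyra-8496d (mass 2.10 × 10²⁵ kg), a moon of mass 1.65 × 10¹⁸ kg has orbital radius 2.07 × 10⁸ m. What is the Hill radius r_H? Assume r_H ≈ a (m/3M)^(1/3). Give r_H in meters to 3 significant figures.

6.15 × 10⁵ m

r_H ≈ a (m/3M)^(1/3)
    = (2.07 × 10⁸) × (1.65 × 10¹⁸ / (3 × 2.10 × 10²⁵))^(1/3)
    = 6.15 × 10⁵ m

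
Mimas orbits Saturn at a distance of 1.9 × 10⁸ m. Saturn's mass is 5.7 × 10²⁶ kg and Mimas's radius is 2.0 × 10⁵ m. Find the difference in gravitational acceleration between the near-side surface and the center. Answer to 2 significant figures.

Since r ≪ d, expand the inverse-square field across one radius to get the leading 2GMr/d³ term.
Δg = 2GMr/d³
   = 2 × (6.674 × 10⁻¹¹) × (5.7 × 10²⁶) × (2.0 × 10⁵) / (1.9 × 10⁸)³
   = 2.2 × 10⁻³ m/s²

2.2 × 10⁻³ m/s²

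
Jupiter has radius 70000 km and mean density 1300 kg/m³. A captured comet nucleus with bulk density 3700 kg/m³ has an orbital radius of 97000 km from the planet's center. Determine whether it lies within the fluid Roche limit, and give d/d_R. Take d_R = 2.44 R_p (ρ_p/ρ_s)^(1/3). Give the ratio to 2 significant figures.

inside; d/d_R ≈ 0.80

d_R = 2.44 × (70000 km) × (1300/3700)^(1/3) = 1.205 × 10⁵ km
d/d_R = (97000) / (1.205 × 10⁵) = 0.80
Since d/d_R < 1, the body is inside the Roche limit.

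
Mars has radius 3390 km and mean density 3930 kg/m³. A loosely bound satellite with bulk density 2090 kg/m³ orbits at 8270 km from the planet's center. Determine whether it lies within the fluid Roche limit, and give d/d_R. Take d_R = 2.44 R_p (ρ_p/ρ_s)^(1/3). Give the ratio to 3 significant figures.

inside; d/d_R ≈ 0.810

d_R = 2.44 × (3390 km) × (3930/2090)^(1/3) = 10210 km
d/d_R = (8270) / (10210) = 0.810
Since d/d_R < 1, the body is inside the Roche limit.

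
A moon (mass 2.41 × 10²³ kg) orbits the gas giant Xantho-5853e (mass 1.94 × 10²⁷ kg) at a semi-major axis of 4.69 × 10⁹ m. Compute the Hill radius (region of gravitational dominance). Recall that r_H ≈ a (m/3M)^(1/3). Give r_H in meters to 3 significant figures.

1.62 × 10⁸ m

r_H ≈ a (m/3M)^(1/3)
    = (4.69 × 10⁹) × (2.41 × 10²³ / (3 × 1.94 × 10²⁷))^(1/3)
    = 1.62 × 10⁸ m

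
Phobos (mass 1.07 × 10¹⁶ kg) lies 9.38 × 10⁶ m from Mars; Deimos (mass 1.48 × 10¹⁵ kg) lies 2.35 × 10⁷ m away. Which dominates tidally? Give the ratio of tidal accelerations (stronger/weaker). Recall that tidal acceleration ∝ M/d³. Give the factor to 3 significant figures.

Phobos, by a factor of ≈ 114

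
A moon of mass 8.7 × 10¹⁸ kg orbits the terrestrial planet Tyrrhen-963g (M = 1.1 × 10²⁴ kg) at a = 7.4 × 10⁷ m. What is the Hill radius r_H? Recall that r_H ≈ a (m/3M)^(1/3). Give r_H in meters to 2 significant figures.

1.0 × 10⁶ m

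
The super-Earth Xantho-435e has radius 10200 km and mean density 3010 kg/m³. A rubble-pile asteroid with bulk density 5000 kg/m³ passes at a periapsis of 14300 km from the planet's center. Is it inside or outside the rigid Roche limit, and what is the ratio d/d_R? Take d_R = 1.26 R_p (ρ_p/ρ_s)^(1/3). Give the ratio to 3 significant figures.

outside; d/d_R ≈ 1.32

d_R = 1.26 × (10200 km) × (3010/5000)^(1/3) = 10850 km
d/d_R = (14300) / (10850) = 1.32
Since d/d_R > 1, the body is outside the Roche limit.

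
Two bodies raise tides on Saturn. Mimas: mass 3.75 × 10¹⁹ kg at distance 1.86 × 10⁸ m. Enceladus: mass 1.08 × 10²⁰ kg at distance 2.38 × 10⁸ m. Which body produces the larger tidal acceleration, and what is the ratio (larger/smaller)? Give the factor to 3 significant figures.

Tidal stretch scales as M/d³; compute that for each body.
Mimas: (3.75 × 10¹⁹) / (1.86 × 10⁸)³ = 5.828 × 10⁻⁶
Enceladus: (1.08 × 10²⁰) / (2.38 × 10⁸)³ = 8.011 × 10⁻⁶
Ratio (larger/smaller) = 1.37

Enceladus, by a factor of ≈ 1.37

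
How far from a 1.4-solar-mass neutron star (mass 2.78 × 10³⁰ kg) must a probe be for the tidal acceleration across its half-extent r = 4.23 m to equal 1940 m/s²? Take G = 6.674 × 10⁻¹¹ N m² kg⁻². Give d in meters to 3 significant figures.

9.32 × 10⁵ m

2GMr/d³ = a_tidal  ⇒  d = (2GMr / a_tidal)^(1/3)
d = (2 × 6.674×10⁻¹¹ × (2.78 × 10³⁰) × (4.23) / (1940))^(1/3)
  = 9.32 × 10⁵ m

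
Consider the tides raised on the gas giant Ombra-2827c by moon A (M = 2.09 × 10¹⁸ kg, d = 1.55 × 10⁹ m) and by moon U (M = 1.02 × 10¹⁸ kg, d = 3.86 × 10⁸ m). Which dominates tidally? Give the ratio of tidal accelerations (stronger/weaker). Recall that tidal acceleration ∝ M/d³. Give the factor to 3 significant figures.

The tide-raising term goes as M/d³ (the gradient of a 1/d² field).
Moon A: (2.09 × 10¹⁸) / (1.55 × 10⁹)³ = 5.612 × 10⁻¹⁰
Moon U: (1.02 × 10¹⁸) / (3.86 × 10⁸)³ = 1.774 × 10⁻⁸
Ratio (larger/smaller) = 31.6

Moon U, by a factor of ≈ 31.6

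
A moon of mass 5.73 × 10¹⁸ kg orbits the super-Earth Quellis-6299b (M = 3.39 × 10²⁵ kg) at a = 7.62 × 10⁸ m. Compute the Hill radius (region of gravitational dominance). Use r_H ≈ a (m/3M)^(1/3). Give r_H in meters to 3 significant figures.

2.92 × 10⁶ m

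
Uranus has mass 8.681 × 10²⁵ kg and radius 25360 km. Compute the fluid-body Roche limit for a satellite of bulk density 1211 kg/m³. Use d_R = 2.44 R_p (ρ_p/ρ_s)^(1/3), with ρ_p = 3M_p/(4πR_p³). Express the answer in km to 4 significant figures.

ρ_p = 3M_p/(4πR_p³) = 3 × (8.681 × 10²⁵) / (4π × (2.536 × 10⁷ m)³) = 1271 kg/m³
d_R = 2.44 × 25360 km × (1271/1211)^(1/3)
    = 62880 km

62880 km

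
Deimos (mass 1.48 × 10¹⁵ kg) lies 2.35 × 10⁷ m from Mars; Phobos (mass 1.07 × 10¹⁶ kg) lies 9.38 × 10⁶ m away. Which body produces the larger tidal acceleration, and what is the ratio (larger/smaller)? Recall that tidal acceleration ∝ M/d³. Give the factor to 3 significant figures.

Phobos, by a factor of ≈ 114

Compare M/d³ for the two perturbers:
Deimos: (1.48 × 10¹⁵) / (2.35 × 10⁷)³ = 1.140 × 10⁻⁷
Phobos: (1.07 × 10¹⁶) / (9.38 × 10⁶)³ = 1.297 × 10⁻⁵
Ratio (larger/smaller) = 114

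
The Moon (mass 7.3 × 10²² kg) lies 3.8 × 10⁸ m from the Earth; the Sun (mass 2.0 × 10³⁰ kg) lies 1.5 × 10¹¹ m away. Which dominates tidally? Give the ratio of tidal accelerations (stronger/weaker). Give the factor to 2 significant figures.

The Moon, by a factor of ≈ 2.2

Tidal acceleration ∝ M/d³, so compare M/d³ for each.
The Moon: (7.3 × 10²²) / (3.8 × 10⁸)³ = 1.330 × 10⁻³
The Sun: (2.0 × 10³⁰) / (1.5 × 10¹¹)³ = 5.926 × 10⁻⁴
Ratio (larger/smaller) = 2.2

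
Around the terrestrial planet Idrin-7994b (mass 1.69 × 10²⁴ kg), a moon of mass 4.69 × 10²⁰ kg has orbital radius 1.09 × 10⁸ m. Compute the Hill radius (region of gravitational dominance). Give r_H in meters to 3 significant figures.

r_H ≈ a (m/3M)^(1/3)
    = (1.09 × 10⁸) × (4.69 × 10²⁰ / (3 × 1.69 × 10²⁴))^(1/3)
    = 4.93 × 10⁶ m

4.93 × 10⁶ m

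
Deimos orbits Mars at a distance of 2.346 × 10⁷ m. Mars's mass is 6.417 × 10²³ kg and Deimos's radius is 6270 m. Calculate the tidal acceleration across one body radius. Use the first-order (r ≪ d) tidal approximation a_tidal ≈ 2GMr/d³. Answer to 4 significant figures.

4.159 × 10⁻⁵ m/s²

a_tidal = 2GMr/d³
        = 2 × (6.674 × 10⁻¹¹) × (6.417 × 10²³) × (6270) / (2.346 × 10⁷)³
        = 4.159 × 10⁻⁵ m/s²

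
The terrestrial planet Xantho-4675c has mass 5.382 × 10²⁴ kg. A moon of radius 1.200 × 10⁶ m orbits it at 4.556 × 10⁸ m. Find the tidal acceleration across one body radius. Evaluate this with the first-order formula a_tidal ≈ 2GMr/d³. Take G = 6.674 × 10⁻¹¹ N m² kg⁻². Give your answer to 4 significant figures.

9.116 × 10⁻⁶ m/s²

The tidal stretch is the gradient of GM/d² times the body's extent r, hence the 1/d³ dependence.
Δa = 2GMr/d³
   = 2 × (6.674 × 10⁻¹¹) × (5.382 × 10²⁴) × (1.200 × 10⁶) / (4.556 × 10⁸)³
   = 9.116 × 10⁻⁶ m/s²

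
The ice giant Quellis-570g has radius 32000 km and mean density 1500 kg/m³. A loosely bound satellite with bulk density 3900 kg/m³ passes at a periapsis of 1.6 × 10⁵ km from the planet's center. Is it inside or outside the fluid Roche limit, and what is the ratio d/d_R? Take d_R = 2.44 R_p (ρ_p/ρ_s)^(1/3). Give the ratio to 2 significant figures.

outside; d/d_R ≈ 2.8

d_R = 2.44 × (32000 km) × (1500/3900)^(1/3) = 56780 km
d/d_R = (1.6 × 10⁵) / (56780) = 2.8
Since d/d_R > 1, the body is outside the Roche limit.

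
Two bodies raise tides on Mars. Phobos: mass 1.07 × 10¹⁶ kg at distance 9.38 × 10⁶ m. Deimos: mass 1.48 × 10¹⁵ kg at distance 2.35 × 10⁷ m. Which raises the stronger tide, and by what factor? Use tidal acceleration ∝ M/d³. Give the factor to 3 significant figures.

Phobos, by a factor of ≈ 114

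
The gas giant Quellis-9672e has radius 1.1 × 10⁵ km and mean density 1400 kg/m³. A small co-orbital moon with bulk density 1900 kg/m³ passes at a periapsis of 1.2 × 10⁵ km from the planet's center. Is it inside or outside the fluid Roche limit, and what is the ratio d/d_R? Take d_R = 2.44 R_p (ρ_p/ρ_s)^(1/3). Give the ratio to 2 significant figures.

inside; d/d_R ≈ 0.50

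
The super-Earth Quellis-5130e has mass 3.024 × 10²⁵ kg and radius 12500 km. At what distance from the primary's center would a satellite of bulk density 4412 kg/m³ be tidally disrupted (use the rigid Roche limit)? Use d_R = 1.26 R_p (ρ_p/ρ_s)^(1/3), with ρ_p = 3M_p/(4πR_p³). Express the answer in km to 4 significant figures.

ρ_p = 3M_p/(4πR_p³) = 3 × (3.024 × 10²⁵) / (4π × (1.250 × 10⁷ m)³) = 3696 kg/m³
d_R = 1.26 × 12500 km × (3696/4412)^(1/3)
    = 14850 km

14850 km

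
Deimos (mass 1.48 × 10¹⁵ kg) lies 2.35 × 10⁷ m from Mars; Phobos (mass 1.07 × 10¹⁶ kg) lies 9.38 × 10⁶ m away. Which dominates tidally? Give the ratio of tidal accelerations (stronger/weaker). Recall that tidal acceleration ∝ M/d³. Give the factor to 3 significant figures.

Tidal acceleration ∝ M/d³, so compare M/d³ for each.
Deimos: (1.48 × 10¹⁵) / (2.35 × 10⁷)³ = 1.140 × 10⁻⁷
Phobos: (1.07 × 10¹⁶) / (9.38 × 10⁶)³ = 1.297 × 10⁻⁵
Ratio (larger/smaller) = 114

Phobos, by a factor of ≈ 114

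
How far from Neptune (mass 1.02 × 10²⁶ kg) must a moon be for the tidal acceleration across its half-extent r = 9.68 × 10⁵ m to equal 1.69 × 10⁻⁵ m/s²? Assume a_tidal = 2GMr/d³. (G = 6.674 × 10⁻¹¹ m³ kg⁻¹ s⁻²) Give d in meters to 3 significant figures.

2GMr/d³ = a_tidal  ⇒  d = (2GMr / a_tidal)^(1/3)
d = (2 × 6.674×10⁻¹¹ × (1.02 × 10²⁶) × (9.68 × 10⁵) / (1.69 × 10⁻⁵))^(1/3)
  = 9.20 × 10⁸ m

9.20 × 10⁸ m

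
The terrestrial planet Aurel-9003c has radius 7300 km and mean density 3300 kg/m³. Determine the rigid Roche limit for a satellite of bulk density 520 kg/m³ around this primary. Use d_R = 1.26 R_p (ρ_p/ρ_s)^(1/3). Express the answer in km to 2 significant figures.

d_R = 1.26 × 7300 km × (3300/520)^(1/3)
    = 17000 km

17000 km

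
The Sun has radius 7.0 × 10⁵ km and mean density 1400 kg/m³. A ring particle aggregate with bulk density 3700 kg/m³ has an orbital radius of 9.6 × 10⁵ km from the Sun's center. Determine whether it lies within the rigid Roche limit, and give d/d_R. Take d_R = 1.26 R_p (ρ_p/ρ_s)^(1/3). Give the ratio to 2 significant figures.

d_R = 1.26 × (7.0 × 10⁵ km) × (1400/3700)^(1/3) = 6.379 × 10⁵ km
d/d_R = (9.6 × 10⁵) / (6.379 × 10⁵) = 1.5
Since d/d_R > 1, the body is outside the Roche limit.

outside; d/d_R ≈ 1.5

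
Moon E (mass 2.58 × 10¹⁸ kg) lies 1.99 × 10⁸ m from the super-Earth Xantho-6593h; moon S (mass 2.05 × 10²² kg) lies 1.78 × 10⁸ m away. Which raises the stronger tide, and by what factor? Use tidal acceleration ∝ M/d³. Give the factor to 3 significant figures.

Moon S, by a factor of ≈ 11100

The tide-raising term goes as M/d³ (the gradient of a 1/d² field).
Moon E: (2.58 × 10¹⁸) / (1.99 × 10⁸)³ = 3.274 × 10⁻⁷
Moon S: (2.05 × 10²²) / (1.78 × 10⁸)³ = 3.635 × 10⁻³
Ratio (larger/smaller) = 11100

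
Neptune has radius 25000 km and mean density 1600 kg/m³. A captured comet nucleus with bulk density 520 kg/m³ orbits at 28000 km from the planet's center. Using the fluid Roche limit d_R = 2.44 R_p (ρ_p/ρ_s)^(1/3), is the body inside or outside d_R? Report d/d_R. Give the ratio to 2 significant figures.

inside; d/d_R ≈ 0.32

d_R = 2.44 × (25000 km) × (1600/520)^(1/3) = 88720 km
d/d_R = (28000) / (88720) = 0.32
Since d/d_R < 1, the body is inside the Roche limit.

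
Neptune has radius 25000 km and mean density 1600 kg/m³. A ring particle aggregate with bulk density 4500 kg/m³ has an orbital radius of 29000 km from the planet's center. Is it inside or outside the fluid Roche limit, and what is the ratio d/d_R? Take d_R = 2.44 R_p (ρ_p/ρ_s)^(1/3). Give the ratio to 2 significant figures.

inside; d/d_R ≈ 0.67

d_R = 2.44 × (25000 km) × (1600/4500)^(1/3) = 43210 km
d/d_R = (29000) / (43210) = 0.67
Since d/d_R < 1, the body is inside the Roche limit.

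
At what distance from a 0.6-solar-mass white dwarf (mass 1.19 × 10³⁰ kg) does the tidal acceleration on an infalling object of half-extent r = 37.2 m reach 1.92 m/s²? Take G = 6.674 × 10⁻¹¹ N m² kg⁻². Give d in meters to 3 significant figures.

1.45 × 10⁷ m

2GMr/d³ = a_tidal  ⇒  d = (2GMr / a_tidal)^(1/3)
d = (2 × 6.674×10⁻¹¹ × (1.19 × 10³⁰) × (37.2) / (1.92))^(1/3)
  = 1.45 × 10⁷ m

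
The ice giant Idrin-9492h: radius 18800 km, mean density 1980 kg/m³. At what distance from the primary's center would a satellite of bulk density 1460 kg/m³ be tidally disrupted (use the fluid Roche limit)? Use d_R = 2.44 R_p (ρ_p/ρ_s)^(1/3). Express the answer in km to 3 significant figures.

d_R = 2.44 × 18800 km × (1980/1460)^(1/3)
    = 50800 km

50800 km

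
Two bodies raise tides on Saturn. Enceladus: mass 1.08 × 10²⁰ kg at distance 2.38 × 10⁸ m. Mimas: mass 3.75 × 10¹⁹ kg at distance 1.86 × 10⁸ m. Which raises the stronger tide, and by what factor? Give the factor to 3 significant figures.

Enceladus, by a factor of ≈ 1.37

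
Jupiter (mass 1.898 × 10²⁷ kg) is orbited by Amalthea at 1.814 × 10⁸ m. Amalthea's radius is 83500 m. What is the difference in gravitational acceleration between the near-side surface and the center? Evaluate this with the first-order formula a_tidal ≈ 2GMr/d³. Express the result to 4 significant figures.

Since r ≪ d, expand the inverse-square field across one radius to get the leading 2GMr/d³ term.
a_tidal = 2GMr/d³
        = 2 × (6.674 × 10⁻¹¹) × (1.898 × 10²⁷) × (83500) / (1.814 × 10⁸)³
        = 3.544 × 10⁻³ m/s²

3.544 × 10⁻³ m/s²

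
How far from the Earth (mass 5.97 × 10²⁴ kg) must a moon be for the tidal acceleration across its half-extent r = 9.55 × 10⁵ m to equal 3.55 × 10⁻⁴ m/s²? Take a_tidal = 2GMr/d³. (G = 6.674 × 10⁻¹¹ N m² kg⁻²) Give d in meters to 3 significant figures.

1.29 × 10⁸ m

2GMr/d³ = a_tidal  ⇒  d = (2GMr / a_tidal)^(1/3)
d = (2 × 6.674×10⁻¹¹ × (5.97 × 10²⁴) × (9.55 × 10⁵) / (3.55 × 10⁻⁴))^(1/3)
  = 1.29 × 10⁸ m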